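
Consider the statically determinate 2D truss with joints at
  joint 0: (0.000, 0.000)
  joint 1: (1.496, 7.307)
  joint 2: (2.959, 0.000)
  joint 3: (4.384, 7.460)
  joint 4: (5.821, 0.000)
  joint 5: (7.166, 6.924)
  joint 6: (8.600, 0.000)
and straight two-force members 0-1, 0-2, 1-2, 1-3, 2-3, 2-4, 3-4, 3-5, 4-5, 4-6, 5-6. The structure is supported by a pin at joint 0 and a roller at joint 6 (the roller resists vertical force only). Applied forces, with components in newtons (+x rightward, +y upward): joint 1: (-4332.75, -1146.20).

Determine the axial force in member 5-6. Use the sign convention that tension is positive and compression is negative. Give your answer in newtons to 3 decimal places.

3555.832

N=7 nodes, M=11 members, R=3 reactions → 2N=14, M+R=14
member 0 (0-1): L=7.4586, (cx,cy)=(0.2006,0.9797)
member 1 (0-2): L=2.9590, (cx,cy)=(1.0000,0.0000)
member 2 (1-2): L=7.4520, (cx,cy)=(0.1963,-0.9805)
member 3 (1-3): L=2.8920, (cx,cy)=(0.9986,0.0529)
member 4 (2-3): L=7.5949, (cx,cy)=(0.1876,0.9822)
member 5 (2-4): L=2.8620, (cx,cy)=(1.0000,0.0000)
member 6 (3-4): L=7.5971, (cx,cy)=(0.1892,-0.9819)
member 7 (3-5): L=2.8332, (cx,cy)=(0.9819,-0.1892)
member 8 (4-5): L=7.0534, (cx,cy)=(0.1907,0.9817)
member 9 (4-6): L=2.7790, (cx,cy)=(1.0000,0.0000)
member 10 (5-6): L=7.0709, (cx,cy)=(0.2028,-0.9792)
solve A·x = −loads:
  F[0-1] = -4724.1426 N (compression)
  F[0-2] = -3385.2068 N (compression)
  F[1-2] = +3694.7556 N (tension)
  F[1-3] = +2663.5728 N (tension)
  F[2-3] = -3688.3568 N (compression)
  F[2-4] = -1967.8099 N (compression)
  F[3-4] = +3281.6407 N (tension)
  F[3-5] = +1371.8618 N (tension)
  F[4-5] = -3282.6349 N (compression)
  F[4-6] = -721.1298 N (compression)
  F[5-6] = +3555.8316 N (tension)
  Rx@0 = +4332.7500 N
  Ry@0 = +4628.1406 N
  Ry@6 = -3481.9406 N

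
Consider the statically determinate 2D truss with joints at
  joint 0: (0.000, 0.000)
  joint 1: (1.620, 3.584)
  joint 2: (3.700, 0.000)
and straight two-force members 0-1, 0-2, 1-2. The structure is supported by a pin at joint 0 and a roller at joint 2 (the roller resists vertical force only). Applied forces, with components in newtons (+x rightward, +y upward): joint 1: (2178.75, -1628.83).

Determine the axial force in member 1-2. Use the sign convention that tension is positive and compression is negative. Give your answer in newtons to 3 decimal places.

N=3 nodes, M=3 members, R=3 reactions → 2N=6, M+R=6
member 0 (0-1): L=3.9331, (cx,cy)=(0.4119,0.9112)
member 1 (0-2): L=3.7000, (cx,cy)=(1.0000,0.0000)
member 2 (1-2): L=4.1438, (cx,cy)=(0.5019,-0.8649)
solve A·x = −loads:
  F[0-1] = +1311.1617 N (tension)
  F[0-2] = +1638.7003 N (tension)
  F[1-2] = -3264.6735 N (compression)
  Rx@0 = -2178.7500 N
  Ry@0 = -1194.7766 N
  Ry@2 = +2823.6066 N

-3264.674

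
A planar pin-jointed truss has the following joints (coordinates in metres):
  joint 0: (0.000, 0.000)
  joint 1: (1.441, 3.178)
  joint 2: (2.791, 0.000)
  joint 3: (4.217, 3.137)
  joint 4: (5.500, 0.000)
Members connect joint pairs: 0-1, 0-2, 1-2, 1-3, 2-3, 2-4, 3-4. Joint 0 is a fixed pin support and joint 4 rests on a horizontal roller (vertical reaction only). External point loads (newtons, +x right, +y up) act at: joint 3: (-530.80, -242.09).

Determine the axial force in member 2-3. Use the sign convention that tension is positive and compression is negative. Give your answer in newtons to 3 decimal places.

N=5 nodes, M=7 members, R=3 reactions → 2N=10, M+R=10
member 0 (0-1): L=3.4894, (cx,cy)=(0.4130,0.9107)
member 1 (0-2): L=2.7910, (cx,cy)=(1.0000,0.0000)
member 2 (1-2): L=3.4529, (cx,cy)=(0.3910,-0.9204)
member 3 (1-3): L=2.7763, (cx,cy)=(0.9999,-0.0148)
member 4 (2-3): L=3.4459, (cx,cy)=(0.4138,0.9104)
member 5 (2-4): L=2.7090, (cx,cy)=(1.0000,0.0000)
member 6 (3-4): L=3.3892, (cx,cy)=(0.3786,-0.9256)
solve A·x = −loads:
  F[0-1] = -394.4249 N (compression)
  F[0-2] = -367.9180 N (compression)
  F[1-2] = +395.3840 N (tension)
  F[1-3] = -317.5043 N (compression)
  F[2-3] = -399.7454 N (compression)
  F[2-4] = -47.9058 N (compression)
  F[3-4] = +126.5499 N (tension)
  Rx@0 = +530.8000 N
  Ry@0 = +359.2220 N
  Ry@4 = -117.1320 N

-399.745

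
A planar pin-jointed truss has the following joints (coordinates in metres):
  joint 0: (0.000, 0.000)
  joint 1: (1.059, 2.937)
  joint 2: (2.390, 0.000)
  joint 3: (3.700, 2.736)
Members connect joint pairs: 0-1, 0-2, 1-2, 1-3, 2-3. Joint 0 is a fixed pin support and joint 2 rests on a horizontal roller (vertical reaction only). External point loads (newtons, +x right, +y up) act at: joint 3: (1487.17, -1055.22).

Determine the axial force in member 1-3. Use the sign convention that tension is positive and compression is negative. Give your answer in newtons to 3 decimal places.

1927.919

N=4 nodes, M=5 members, R=3 reactions → 2N=8, M+R=8
member 0 (0-1): L=3.1221, (cx,cy)=(0.3392,0.9407)
member 1 (0-2): L=2.3900, (cx,cy)=(1.0000,0.0000)
member 2 (1-2): L=3.2245, (cx,cy)=(0.4128,-0.9108)
member 3 (1-3): L=2.6486, (cx,cy)=(0.9971,-0.0759)
member 4 (2-3): L=3.0334, (cx,cy)=(0.4319,0.9019)
solve A·x = −loads:
  F[0-1] = +2424.5916 N (tension)
  F[0-2] = +664.7587 N (tension)
  F[1-2] = -2664.7663 N (compression)
  F[1-3] = +1927.9185 N (tension)
  F[2-3] = -1007.7272 N (compression)
  Rx@0 = -1487.1700 N
  Ry@0 = -2280.8516 N
  Ry@2 = +3336.0716 N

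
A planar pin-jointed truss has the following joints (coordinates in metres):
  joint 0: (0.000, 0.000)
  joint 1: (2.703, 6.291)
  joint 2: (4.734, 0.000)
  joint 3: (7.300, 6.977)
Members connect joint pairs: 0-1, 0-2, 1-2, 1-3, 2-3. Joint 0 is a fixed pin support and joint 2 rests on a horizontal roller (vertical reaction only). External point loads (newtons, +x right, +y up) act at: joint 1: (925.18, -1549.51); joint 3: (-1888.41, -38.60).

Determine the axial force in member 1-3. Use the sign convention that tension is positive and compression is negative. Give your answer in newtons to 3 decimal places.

-2005.008

N=4 nodes, M=5 members, R=3 reactions → 2N=8, M+R=8
member 0 (0-1): L=6.8471, (cx,cy)=(0.3948,0.9188)
member 1 (0-2): L=4.7340, (cx,cy)=(1.0000,0.0000)
member 2 (1-2): L=6.6107, (cx,cy)=(0.3072,-0.9516)
member 3 (1-3): L=4.6479, (cx,cy)=(0.9890,0.1476)
member 4 (2-3): L=7.4339, (cx,cy)=(0.3452,0.9385)
solve A·x = −loads:
  F[0-1] = -2391.7927 N (compression)
  F[0-2] = -19.0335 N (compression)
  F[1-2] = +369.9947 N (tension)
  F[1-3] = -2005.0079 N (compression)
  F[2-3] = +274.1774 N (tension)
  Rx@0 = +963.2300 N
  Ry@0 = +2197.5362 N
  Ry@2 = -609.4262 N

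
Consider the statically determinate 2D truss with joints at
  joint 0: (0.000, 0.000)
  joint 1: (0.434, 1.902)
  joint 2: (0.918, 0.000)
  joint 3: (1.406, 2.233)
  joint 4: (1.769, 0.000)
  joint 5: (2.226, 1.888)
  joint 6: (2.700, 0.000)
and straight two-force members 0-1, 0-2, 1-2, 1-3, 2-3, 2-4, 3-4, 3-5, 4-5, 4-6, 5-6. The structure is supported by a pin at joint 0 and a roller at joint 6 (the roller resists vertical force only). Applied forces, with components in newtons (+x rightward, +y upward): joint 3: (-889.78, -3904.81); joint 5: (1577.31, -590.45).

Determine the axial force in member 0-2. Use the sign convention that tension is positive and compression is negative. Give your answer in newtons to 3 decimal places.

1054.446

N=7 nodes, M=11 members, R=3 reactions → 2N=14, M+R=14
member 0 (0-1): L=1.9509, (cx,cy)=(0.2225,0.9749)
member 1 (0-2): L=0.9180, (cx,cy)=(1.0000,0.0000)
member 2 (1-2): L=1.9626, (cx,cy)=(0.2466,-0.9691)
member 3 (1-3): L=1.0268, (cx,cy)=(0.9466,0.3224)
member 4 (2-3): L=2.2857, (cx,cy)=(0.2135,0.9769)
member 5 (2-4): L=0.8510, (cx,cy)=(1.0000,0.0000)
member 6 (3-4): L=2.2623, (cx,cy)=(0.1605,-0.9870)
member 7 (3-5): L=0.8896, (cx,cy)=(0.9217,-0.3878)
member 8 (4-5): L=1.9425, (cx,cy)=(0.2353,0.9719)
member 9 (4-6): L=0.9310, (cx,cy)=(1.0000,0.0000)
member 10 (5-6): L=1.9466, (cx,cy)=(0.2435,-0.9699)
solve A·x = −loads:
  F[0-1] = -1649.3360 N (compression)
  F[0-2] = +1054.4461 N (tension)
  F[1-2] = +1408.2861 N (tension)
  F[1-3] = -754.4890 N (compression)
  F[2-3] = -1397.0019 N (compression)
  F[2-4] = +1700.0046 N (tension)
  F[3-4] = -2441.6517 N (compression)
  F[3-5] = +291.9272 N (tension)
  F[4-5] = +2479.6128 N (tension)
  F[4-6] = +724.8722 N (tension)
  F[5-6] = -2976.8571 N (compression)
  Rx@0 = -687.5300 N
  Ry@0 = +1608.0055 N
  Ry@6 = +2887.2545 N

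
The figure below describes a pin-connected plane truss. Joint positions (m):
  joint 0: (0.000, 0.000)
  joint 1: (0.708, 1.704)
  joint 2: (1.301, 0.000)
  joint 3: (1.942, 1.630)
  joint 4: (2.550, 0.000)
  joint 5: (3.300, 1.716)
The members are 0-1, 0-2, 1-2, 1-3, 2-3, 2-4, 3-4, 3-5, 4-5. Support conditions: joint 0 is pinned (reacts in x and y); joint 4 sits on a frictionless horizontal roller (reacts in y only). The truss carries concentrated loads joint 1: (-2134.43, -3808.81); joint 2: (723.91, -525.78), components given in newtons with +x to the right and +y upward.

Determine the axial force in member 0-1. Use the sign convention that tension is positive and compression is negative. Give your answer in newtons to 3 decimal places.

N=6 nodes, M=9 members, R=3 reactions → 2N=12, M+R=12
member 0 (0-1): L=1.8452, (cx,cy)=(0.3837,0.9235)
member 1 (0-2): L=1.3010, (cx,cy)=(1.0000,0.0000)
member 2 (1-2): L=1.8042, (cx,cy)=(0.3287,-0.9444)
member 3 (1-3): L=1.2362, (cx,cy)=(0.9982,-0.0599)
member 4 (2-3): L=1.7515, (cx,cy)=(0.3660,0.9306)
member 5 (2-4): L=1.2490, (cx,cy)=(1.0000,0.0000)
member 6 (3-4): L=1.7397, (cx,cy)=(0.3495,-0.9369)
member 7 (3-5): L=1.3607, (cx,cy)=(0.9980,0.0632)
member 8 (4-5): L=1.8727, (cx,cy)=(0.4005,0.9163)
solve A·x = −loads:
  F[0-1] = -4802.7306 N (compression)
  F[0-2] = +432.2476 N (tension)
  F[1-2] = +658.3892 N (tension)
  F[1-3] = +75.4041 N (tension)
  F[2-3] = -103.1907 N (compression)
  F[2-4] = -37.5042 N (compression)
  F[3-4] = +107.3126 N (tension)
  F[3-5] = -0.0000 N (tension)
  F[4-5] = +0.0000 N (tension)
  Rx@0 = +1410.5200 N
  Ry@0 = +4435.1357 N
  Ry@4 = -100.5457 N

-4802.731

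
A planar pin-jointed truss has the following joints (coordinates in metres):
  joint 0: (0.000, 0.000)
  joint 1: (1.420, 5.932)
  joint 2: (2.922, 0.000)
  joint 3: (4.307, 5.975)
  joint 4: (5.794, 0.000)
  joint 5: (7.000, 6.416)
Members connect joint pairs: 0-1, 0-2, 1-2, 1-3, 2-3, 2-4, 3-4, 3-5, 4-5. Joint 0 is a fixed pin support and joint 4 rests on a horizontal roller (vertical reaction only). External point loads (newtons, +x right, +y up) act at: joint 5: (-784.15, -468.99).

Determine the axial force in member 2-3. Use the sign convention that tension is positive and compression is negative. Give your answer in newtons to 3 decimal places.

-785.364

N=6 nodes, M=9 members, R=3 reactions → 2N=12, M+R=12
member 0 (0-1): L=6.0996, (cx,cy)=(0.2328,0.9725)
member 1 (0-2): L=2.9220, (cx,cy)=(1.0000,0.0000)
member 2 (1-2): L=6.1192, (cx,cy)=(0.2455,-0.9694)
member 3 (1-3): L=2.8873, (cx,cy)=(0.9999,0.0149)
member 4 (2-3): L=6.1334, (cx,cy)=(0.2258,0.9742)
member 5 (2-4): L=2.8720, (cx,cy)=(1.0000,0.0000)
member 6 (3-4): L=6.1573, (cx,cy)=(0.2415,-0.9704)
member 7 (3-5): L=2.7289, (cx,cy)=(0.9869,0.1616)
member 8 (4-5): L=6.5284, (cx,cy)=(0.1847,0.9828)
solve A·x = −loads:
  F[0-1] = -792.4862 N (compression)
  F[0-2] = -599.6573 N (compression)
  F[1-2] = +789.2229 N (tension)
  F[1-3] = -378.2548 N (compression)
  F[2-3] = -785.3639 N (compression)
  F[2-4] = -228.5925 N (compression)
  F[3-4] = +673.0395 N (tension)
  F[3-5] = -727.6638 N (compression)
  F[4-5] = -357.5495 N (compression)
  Rx@0 = +784.1500 N
  Ry@0 = +770.7119 N
  Ry@4 = -301.7219 N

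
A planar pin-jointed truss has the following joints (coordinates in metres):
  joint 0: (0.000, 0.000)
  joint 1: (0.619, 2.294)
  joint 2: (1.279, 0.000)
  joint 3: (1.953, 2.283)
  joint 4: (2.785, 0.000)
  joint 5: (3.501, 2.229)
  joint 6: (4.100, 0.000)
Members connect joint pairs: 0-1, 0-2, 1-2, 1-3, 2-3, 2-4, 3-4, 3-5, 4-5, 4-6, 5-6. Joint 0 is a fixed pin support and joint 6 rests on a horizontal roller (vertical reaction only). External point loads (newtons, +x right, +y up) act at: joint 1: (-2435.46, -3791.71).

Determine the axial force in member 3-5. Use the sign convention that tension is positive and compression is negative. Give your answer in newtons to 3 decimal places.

N=7 nodes, M=11 members, R=3 reactions → 2N=14, M+R=14
member 0 (0-1): L=2.3760, (cx,cy)=(0.2605,0.9655)
member 1 (0-2): L=1.2790, (cx,cy)=(1.0000,0.0000)
member 2 (1-2): L=2.3871, (cx,cy)=(0.2765,-0.9610)
member 3 (1-3): L=1.3340, (cx,cy)=(1.0000,-0.0082)
member 4 (2-3): L=2.3804, (cx,cy)=(0.2831,0.9591)
member 5 (2-4): L=1.5060, (cx,cy)=(1.0000,0.0000)
member 6 (3-4): L=2.4299, (cx,cy)=(0.3424,-0.9396)
member 7 (3-5): L=1.5489, (cx,cy)=(0.9994,-0.0349)
member 8 (4-5): L=2.3412, (cx,cy)=(0.3058,0.9521)
member 9 (4-6): L=1.3150, (cx,cy)=(1.0000,0.0000)
member 10 (5-6): L=2.3081, (cx,cy)=(0.2595,-0.9657)
solve A·x = −loads:
  F[0-1] = -4745.7995 N (compression)
  F[0-2] = -1199.0996 N (compression)
  F[1-2] = +813.9110 N (tension)
  F[1-3] = +974.0934 N (tension)
  F[2-3] = -815.5566 N (compression)
  F[2-4] = -743.1402 N (compression)
  F[3-4] = +823.9363 N (tension)
  F[3-5] = +461.3017 N (tension)
  F[4-5] = -813.0898 N (compression)
  F[4-6] = -212.3545 N (compression)
  F[5-6] = +818.2496 N (tension)
  Rx@0 = +2435.4600 N
  Ry@0 = +4581.9238 N
  Ry@6 = -790.2138 N

461.302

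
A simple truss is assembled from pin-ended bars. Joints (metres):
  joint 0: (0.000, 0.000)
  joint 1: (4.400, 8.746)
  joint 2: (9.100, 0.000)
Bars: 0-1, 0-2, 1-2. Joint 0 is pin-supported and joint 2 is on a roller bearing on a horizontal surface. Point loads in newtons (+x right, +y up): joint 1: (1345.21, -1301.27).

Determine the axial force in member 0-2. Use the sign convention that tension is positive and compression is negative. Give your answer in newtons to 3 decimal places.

1032.896

N=3 nodes, M=3 members, R=3 reactions → 2N=6, M+R=6
member 0 (0-1): L=9.7904, (cx,cy)=(0.4494,0.8933)
member 1 (0-2): L=9.1000, (cx,cy)=(1.0000,0.0000)
member 2 (1-2): L=9.9289, (cx,cy)=(0.4734,-0.8809)
solve A·x = −loads:
  F[0-1] = +694.9295 N (tension)
  F[0-2] = +1032.8959 N (tension)
  F[1-2] = -2182.0195 N (compression)
  Rx@0 = -1345.2100 N
  Ry@0 = -620.7953 N
  Ry@2 = +1922.0653 N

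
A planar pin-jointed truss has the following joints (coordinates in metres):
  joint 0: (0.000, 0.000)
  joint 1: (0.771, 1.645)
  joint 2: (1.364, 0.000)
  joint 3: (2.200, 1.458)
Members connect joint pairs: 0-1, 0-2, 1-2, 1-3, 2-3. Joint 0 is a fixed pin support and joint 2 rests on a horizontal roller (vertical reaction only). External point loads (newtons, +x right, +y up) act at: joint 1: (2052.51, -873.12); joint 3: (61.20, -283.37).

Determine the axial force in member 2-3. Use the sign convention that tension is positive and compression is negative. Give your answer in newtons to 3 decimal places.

-295.261

N=4 nodes, M=5 members, R=3 reactions → 2N=8, M+R=8
member 0 (0-1): L=1.8167, (cx,cy)=(0.4244,0.9055)
member 1 (0-2): L=1.3640, (cx,cy)=(1.0000,0.0000)
member 2 (1-2): L=1.7486, (cx,cy)=(0.3391,-0.9407)
member 3 (1-3): L=1.4412, (cx,cy)=(0.9915,-0.1298)
member 4 (2-3): L=1.6807, (cx,cy)=(0.4974,0.8675)
solve A·x = −loads:
  F[0-1] = +2578.5890 N (tension)
  F[0-2] = +1019.3786 N (tension)
  F[1-2] = -3438.9952 N (compression)
  F[1-3] = +209.8428 N (tension)
  F[2-3] = -295.2611 N (compression)
  Rx@0 = -2113.7100 N
  Ry@0 = -2334.8576 N
  Ry@2 = +3491.3476 N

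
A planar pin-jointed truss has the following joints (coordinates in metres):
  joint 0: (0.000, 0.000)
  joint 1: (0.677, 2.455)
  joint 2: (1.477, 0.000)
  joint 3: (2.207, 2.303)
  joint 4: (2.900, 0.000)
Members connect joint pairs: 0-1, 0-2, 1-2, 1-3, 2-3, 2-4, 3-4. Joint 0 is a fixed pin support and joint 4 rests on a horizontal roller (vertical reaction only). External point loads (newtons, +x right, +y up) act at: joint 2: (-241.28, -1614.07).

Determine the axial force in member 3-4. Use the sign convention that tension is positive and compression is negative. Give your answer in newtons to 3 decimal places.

N=5 nodes, M=7 members, R=3 reactions → 2N=10, M+R=10
member 0 (0-1): L=2.5466, (cx,cy)=(0.2658,0.9640)
member 1 (0-2): L=1.4770, (cx,cy)=(1.0000,0.0000)
member 2 (1-2): L=2.5821, (cx,cy)=(0.3098,-0.9508)
member 3 (1-3): L=1.5375, (cx,cy)=(0.9951,-0.0989)
member 4 (2-3): L=2.4159, (cx,cy)=(0.3022,0.9533)
member 5 (2-4): L=1.4230, (cx,cy)=(1.0000,0.0000)
member 6 (3-4): L=2.4050, (cx,cy)=(0.2881,-0.9576)
solve A·x = −loads:
  F[0-1] = -821.5701 N (compression)
  F[0-2] = -22.8731 N (compression)
  F[1-2] = +884.4515 N (tension)
  F[1-3] = -494.8610 N (compression)
  F[2-3] = +811.0519 N (tension)
  F[2-4] = +247.3684 N (tension)
  F[3-4] = -858.4742 N (compression)
  Rx@0 = +241.2800 N
  Ry@0 = +792.0075 N
  Ry@4 = +822.0625 N

-858.474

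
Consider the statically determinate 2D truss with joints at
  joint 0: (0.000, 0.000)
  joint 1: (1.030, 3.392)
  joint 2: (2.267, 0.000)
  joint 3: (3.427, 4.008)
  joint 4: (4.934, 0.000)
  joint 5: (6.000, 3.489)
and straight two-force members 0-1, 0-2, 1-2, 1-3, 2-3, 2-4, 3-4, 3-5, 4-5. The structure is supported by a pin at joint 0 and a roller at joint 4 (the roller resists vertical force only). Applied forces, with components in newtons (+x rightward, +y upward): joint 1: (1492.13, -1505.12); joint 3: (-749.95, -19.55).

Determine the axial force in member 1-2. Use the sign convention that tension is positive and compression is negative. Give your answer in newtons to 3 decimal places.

-1137.862

N=6 nodes, M=9 members, R=3 reactions → 2N=12, M+R=12
member 0 (0-1): L=3.5449, (cx,cy)=(0.2906,0.9569)
member 1 (0-2): L=2.2670, (cx,cy)=(1.0000,0.0000)
member 2 (1-2): L=3.6105, (cx,cy)=(0.3426,-0.9395)
member 3 (1-3): L=2.4749, (cx,cy)=(0.9685,0.2489)
member 4 (2-3): L=4.1725, (cx,cy)=(0.2780,0.9606)
member 5 (2-4): L=2.6670, (cx,cy)=(1.0000,0.0000)
member 6 (3-4): L=4.2820, (cx,cy)=(0.3519,-0.9360)
member 7 (3-5): L=2.6248, (cx,cy)=(0.9803,-0.1977)
member 8 (4-5): L=3.6482, (cx,cy)=(0.2922,0.9564)
solve A·x = −loads:
  F[0-1] = -815.4697 N (compression)
  F[0-2] = +979.1191 N (tension)
  F[1-2] = -1137.8622 N (compression)
  F[1-3] = -1382.7420 N (compression)
  F[2-3] = +1112.8678 N (tension)
  F[2-4] = +279.8858 N (tension)
  F[3-4] = -795.2606 N (compression)
  F[3-5] = +0.0000 N (tension)
  F[4-5] = -0.0000 N (compression)
  Rx@0 = -742.1800 N
  Ry@0 = +780.2888 N
  Ry@4 = +744.3812 N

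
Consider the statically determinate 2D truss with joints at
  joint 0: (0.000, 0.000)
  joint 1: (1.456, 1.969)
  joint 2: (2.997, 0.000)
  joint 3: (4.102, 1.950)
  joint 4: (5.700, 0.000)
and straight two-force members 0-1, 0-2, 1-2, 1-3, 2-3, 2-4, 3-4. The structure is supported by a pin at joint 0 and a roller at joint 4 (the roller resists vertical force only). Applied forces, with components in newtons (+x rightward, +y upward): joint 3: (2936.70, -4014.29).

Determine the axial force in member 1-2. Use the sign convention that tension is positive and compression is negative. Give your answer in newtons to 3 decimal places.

155.018

N=5 nodes, M=7 members, R=3 reactions → 2N=10, M+R=10
member 0 (0-1): L=2.4489, (cx,cy)=(0.5946,0.8040)
member 1 (0-2): L=2.9970, (cx,cy)=(1.0000,0.0000)
member 2 (1-2): L=2.5003, (cx,cy)=(0.6163,-0.7875)
member 3 (1-3): L=2.6461, (cx,cy)=(1.0000,-0.0072)
member 4 (2-3): L=2.2413, (cx,cy)=(0.4930,0.8700)
member 5 (2-4): L=2.7030, (cx,cy)=(1.0000,0.0000)
member 6 (3-4): L=2.5211, (cx,cy)=(0.6338,-0.7735)
solve A·x = −loads:
  F[0-1] = -150.1764 N (compression)
  F[0-2] = +3025.9894 N (tension)
  F[1-2] = +155.0183 N (tension)
  F[1-3] = -184.8349 N (compression)
  F[2-3] = -140.3141 N (compression)
  F[2-4] = +3190.7068 N (tension)
  F[3-4] = -5033.9120 N (compression)
  Rx@0 = -2936.7000 N
  Ry@0 = +120.7492 N
  Ry@4 = +3893.5408 N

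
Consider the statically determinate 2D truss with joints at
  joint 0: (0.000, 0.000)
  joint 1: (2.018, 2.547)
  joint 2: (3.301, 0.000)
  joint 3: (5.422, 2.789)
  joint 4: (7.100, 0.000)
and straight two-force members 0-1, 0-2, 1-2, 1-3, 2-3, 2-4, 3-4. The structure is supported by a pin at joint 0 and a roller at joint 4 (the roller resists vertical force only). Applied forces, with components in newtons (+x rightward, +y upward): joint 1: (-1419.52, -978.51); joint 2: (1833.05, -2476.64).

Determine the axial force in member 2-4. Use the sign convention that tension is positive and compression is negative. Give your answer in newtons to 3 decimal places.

553.730

N=5 nodes, M=7 members, R=3 reactions → 2N=10, M+R=10
member 0 (0-1): L=3.2495, (cx,cy)=(0.6210,0.7838)
member 1 (0-2): L=3.3010, (cx,cy)=(1.0000,0.0000)
member 2 (1-2): L=2.8519, (cx,cy)=(0.4499,-0.8931)
member 3 (1-3): L=3.4126, (cx,cy)=(0.9975,0.0709)
member 4 (2-3): L=3.5039, (cx,cy)=(0.6053,0.7960)
member 5 (2-4): L=3.7990, (cx,cy)=(1.0000,0.0000)
member 6 (3-4): L=3.2549, (cx,cy)=(0.5155,-0.8569)
solve A·x = −loads:
  F[0-1] = -3233.9749 N (compression)
  F[0-2] = +2421.8617 N (tension)
  F[1-2] = +1637.0878 N (tension)
  F[1-3] = -1328.6440 N (compression)
  F[2-3] = +1274.6277 N (tension)
  F[2-4] = +553.7296 N (tension)
  F[3-4] = -1074.0883 N (compression)
  Rx@0 = -413.5300 N
  Ry@0 = +2534.7973 N
  Ry@4 = +920.3527 N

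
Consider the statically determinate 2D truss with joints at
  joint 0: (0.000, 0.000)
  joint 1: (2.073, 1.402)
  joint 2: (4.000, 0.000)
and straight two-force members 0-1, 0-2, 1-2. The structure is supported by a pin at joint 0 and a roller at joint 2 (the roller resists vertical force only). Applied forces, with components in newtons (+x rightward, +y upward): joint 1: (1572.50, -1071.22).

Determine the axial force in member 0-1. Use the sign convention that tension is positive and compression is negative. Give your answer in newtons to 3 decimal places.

62.656

N=3 nodes, M=3 members, R=3 reactions → 2N=6, M+R=6
member 0 (0-1): L=2.5026, (cx,cy)=(0.8283,0.5602)
member 1 (0-2): L=4.0000, (cx,cy)=(1.0000,0.0000)
member 2 (1-2): L=2.3831, (cx,cy)=(0.8086,-0.5883)
solve A·x = −loads:
  F[0-1] = +62.6557 N (tension)
  F[0-2] = +1520.5996 N (tension)
  F[1-2] = -1880.4705 N (compression)
  Rx@0 = -1572.5000 N
  Ry@0 = -35.1010 N
  Ry@2 = +1106.3210 N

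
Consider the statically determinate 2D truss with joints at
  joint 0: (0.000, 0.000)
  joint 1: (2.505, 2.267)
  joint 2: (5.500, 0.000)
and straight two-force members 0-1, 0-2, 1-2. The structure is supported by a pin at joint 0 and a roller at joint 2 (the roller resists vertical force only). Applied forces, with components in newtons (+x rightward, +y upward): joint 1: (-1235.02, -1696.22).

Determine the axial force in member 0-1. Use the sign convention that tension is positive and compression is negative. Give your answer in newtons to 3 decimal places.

-2135.184

N=3 nodes, M=3 members, R=3 reactions → 2N=6, M+R=6
member 0 (0-1): L=3.3785, (cx,cy)=(0.7415,0.6710)
member 1 (0-2): L=5.5000, (cx,cy)=(1.0000,0.0000)
member 2 (1-2): L=3.7562, (cx,cy)=(0.7973,-0.6035)
solve A·x = −loads:
  F[0-1] = -2135.1836 N (compression)
  F[0-2] = +348.1153 N (tension)
  F[1-2] = -436.5955 N (compression)
  Rx@0 = +1235.0200 N
  Ry@0 = +1432.7217 N
  Ry@2 = +263.4983 N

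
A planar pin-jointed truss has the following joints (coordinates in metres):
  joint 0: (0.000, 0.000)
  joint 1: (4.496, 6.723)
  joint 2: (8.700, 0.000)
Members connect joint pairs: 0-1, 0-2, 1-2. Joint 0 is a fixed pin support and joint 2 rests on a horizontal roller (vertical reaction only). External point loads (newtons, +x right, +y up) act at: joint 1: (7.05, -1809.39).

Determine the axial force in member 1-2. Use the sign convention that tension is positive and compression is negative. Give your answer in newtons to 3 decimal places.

-1109.249

N=3 nodes, M=3 members, R=3 reactions → 2N=6, M+R=6
member 0 (0-1): L=8.0878, (cx,cy)=(0.5559,0.8313)
member 1 (0-2): L=8.7000, (cx,cy)=(1.0000,0.0000)
member 2 (1-2): L=7.9292, (cx,cy)=(0.5302,-0.8479)
solve A·x = −loads:
  F[0-1] = -1045.2716 N (compression)
  F[0-2] = +588.1144 N (tension)
  F[1-2] = -1109.2487 N (compression)
  Rx@0 = -7.0500 N
  Ry@0 = +868.8826 N
  Ry@2 = +940.5074 N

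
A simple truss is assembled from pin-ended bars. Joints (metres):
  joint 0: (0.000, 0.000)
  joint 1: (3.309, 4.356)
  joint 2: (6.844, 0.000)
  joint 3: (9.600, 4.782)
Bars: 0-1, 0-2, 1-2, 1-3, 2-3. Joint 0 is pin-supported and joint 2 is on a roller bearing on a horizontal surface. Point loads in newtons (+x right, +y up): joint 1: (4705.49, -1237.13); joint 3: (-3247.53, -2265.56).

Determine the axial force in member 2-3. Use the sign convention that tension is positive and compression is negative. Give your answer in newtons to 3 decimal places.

N=4 nodes, M=5 members, R=3 reactions → 2N=8, M+R=8
member 0 (0-1): L=5.4703, (cx,cy)=(0.6049,0.7963)
member 1 (0-2): L=6.8440, (cx,cy)=(1.0000,0.0000)
member 2 (1-2): L=5.6099, (cx,cy)=(0.6301,-0.7765)
member 3 (1-3): L=6.3054, (cx,cy)=(0.9977,0.0676)
member 4 (2-3): L=5.5193, (cx,cy)=(0.4993,0.8664)
solve A·x = −loads:
  F[0-1] = +1254.7179 N (tension)
  F[0-2] = +698.9780 N (tension)
  F[1-2] = -3056.2016 N (compression)
  F[1-3] = -2025.3124 N (compression)
  F[2-3] = -2456.9556 N (compression)
  Rx@0 = -1457.9600 N
  Ry@0 = -999.1313 N
  Ry@2 = +4501.8213 N

-2456.956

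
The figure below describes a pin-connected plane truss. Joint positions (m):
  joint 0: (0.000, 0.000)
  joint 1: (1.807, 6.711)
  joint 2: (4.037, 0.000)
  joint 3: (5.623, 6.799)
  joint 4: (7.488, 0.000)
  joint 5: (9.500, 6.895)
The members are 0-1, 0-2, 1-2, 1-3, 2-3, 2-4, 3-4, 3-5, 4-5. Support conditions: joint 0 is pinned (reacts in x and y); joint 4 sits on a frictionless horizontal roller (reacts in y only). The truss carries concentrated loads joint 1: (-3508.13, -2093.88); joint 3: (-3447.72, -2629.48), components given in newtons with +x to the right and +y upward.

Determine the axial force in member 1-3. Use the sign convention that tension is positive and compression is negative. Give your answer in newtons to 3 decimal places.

-913.391

N=6 nodes, M=9 members, R=3 reactions → 2N=12, M+R=12
member 0 (0-1): L=6.9500, (cx,cy)=(0.2600,0.9656)
member 1 (0-2): L=4.0370, (cx,cy)=(1.0000,0.0000)
member 2 (1-2): L=7.0718, (cx,cy)=(0.3153,-0.9490)
member 3 (1-3): L=3.8170, (cx,cy)=(0.9997,0.0231)
member 4 (2-3): L=6.9815, (cx,cy)=(0.2272,0.9739)
member 5 (2-4): L=3.4510, (cx,cy)=(1.0000,0.0000)
member 6 (3-4): L=7.0502, (cx,cy)=(0.2645,-0.9644)
member 7 (3-5): L=3.8782, (cx,cy)=(0.9997,0.0248)
member 8 (4-5): L=7.1826, (cx,cy)=(0.2801,0.9600)
solve A·x = −loads:
  F[0-1] = -8821.4658 N (compression)
  F[0-2] = -4662.2753 N (compression)
  F[1-2] = +6747.4007 N (tension)
  F[1-3] = -913.3910 N (compression)
  F[2-3] = -6575.0523 N (compression)
  F[2-4] = -1040.9122 N (compression)
  F[3-4] = +3934.8999 N (tension)
  F[3-5] = -0.0000 N (compression)
  F[4-5] = +0.0000 N (tension)
  Rx@0 = +6955.8500 N
  Ry@0 = +8518.0851 N
  Ry@4 = -3794.7251 N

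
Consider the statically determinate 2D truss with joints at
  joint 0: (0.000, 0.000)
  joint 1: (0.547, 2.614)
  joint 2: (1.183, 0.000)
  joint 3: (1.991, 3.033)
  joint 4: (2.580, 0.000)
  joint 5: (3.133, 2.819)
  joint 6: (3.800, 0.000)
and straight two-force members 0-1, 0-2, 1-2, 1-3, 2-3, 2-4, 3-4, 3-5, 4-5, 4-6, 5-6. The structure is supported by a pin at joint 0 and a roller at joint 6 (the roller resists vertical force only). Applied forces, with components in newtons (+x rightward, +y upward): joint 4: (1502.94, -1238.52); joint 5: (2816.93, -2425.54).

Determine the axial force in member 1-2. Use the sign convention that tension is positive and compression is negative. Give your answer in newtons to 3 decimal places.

-1143.425

N=7 nodes, M=11 members, R=3 reactions → 2N=14, M+R=14
member 0 (0-1): L=2.6706, (cx,cy)=(0.2048,0.9788)
member 1 (0-2): L=1.1830, (cx,cy)=(1.0000,0.0000)
member 2 (1-2): L=2.6903, (cx,cy)=(0.2364,-0.9717)
member 3 (1-3): L=1.5036, (cx,cy)=(0.9604,0.2787)
member 4 (2-3): L=3.1388, (cx,cy)=(0.2574,0.9663)
member 5 (2-4): L=1.3970, (cx,cy)=(1.0000,0.0000)
member 6 (3-4): L=3.0897, (cx,cy)=(0.1906,-0.9817)
member 7 (3-5): L=1.1619, (cx,cy)=(0.9829,-0.1842)
member 8 (4-5): L=2.8727, (cx,cy)=(0.1925,0.9813)
member 9 (4-6): L=1.2200, (cx,cy)=(1.0000,0.0000)
member 10 (5-6): L=2.8968, (cx,cy)=(0.2303,-0.9731)
solve A·x = −loads:
  F[0-1] = +1293.7698 N (tension)
  F[0-2] = +4054.8782 N (tension)
  F[1-2] = -1143.4248 N (compression)
  F[1-3] = +557.3872 N (tension)
  F[2-3] = +1149.7619 N (tension)
  F[2-4] = +3488.5858 N (tension)
  F[3-4] = -1503.3931 N (compression)
  F[3-5] = +1137.3427 N (tension)
  F[4-5] = +2766.0760 N (tension)
  F[4-6] = +1166.5759 N (tension)
  F[5-6] = -5066.5328 N (compression)
  Rx@0 = -4319.8700 N
  Ry@0 = -1266.3411 N
  Ry@6 = +4930.4011 N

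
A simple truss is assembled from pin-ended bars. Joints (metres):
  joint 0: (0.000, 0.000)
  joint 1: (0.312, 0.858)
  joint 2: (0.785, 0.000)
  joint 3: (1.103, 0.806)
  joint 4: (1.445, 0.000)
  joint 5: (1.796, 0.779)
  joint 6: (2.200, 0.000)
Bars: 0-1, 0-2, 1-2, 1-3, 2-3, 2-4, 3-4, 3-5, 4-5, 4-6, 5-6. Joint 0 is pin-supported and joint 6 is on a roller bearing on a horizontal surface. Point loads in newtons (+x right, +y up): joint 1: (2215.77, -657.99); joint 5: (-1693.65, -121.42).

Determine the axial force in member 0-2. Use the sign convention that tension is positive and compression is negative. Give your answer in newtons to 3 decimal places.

639.403

N=7 nodes, M=11 members, R=3 reactions → 2N=14, M+R=14
member 0 (0-1): L=0.9130, (cx,cy)=(0.3417,0.9398)
member 1 (0-2): L=0.7850, (cx,cy)=(1.0000,0.0000)
member 2 (1-2): L=0.9797, (cx,cy)=(0.4828,-0.8757)
member 3 (1-3): L=0.7927, (cx,cy)=(0.9978,-0.0656)
member 4 (2-3): L=0.8665, (cx,cy)=(0.3670,0.9302)
member 5 (2-4): L=0.6600, (cx,cy)=(1.0000,0.0000)
member 6 (3-4): L=0.8756, (cx,cy)=(0.3906,-0.9206)
member 7 (3-5): L=0.6935, (cx,cy)=(0.9992,-0.0389)
member 8 (4-5): L=0.8544, (cx,cy)=(0.4108,0.9117)
member 9 (4-6): L=0.7550, (cx,cy)=(1.0000,0.0000)
member 10 (5-6): L=0.8775, (cx,cy)=(0.4604,-0.8877)
solve A·x = −loads:
  F[0-1] = -343.1903 N (compression)
  F[0-2] = +639.4029 N (tension)
  F[1-2] = -215.7433 N (compression)
  F[1-3] = -2233.7073 N (compression)
  F[2-3] = +203.1088 N (tension)
  F[2-4] = +460.7035 N (tension)
  F[3-4] = -277.8256 N (compression)
  F[3-5] = -2047.3846 N (compression)
  F[4-5] = +280.5171 N (tension)
  F[4-6] = +236.9452 N (tension)
  F[5-6] = -514.6691 N (compression)
  Rx@0 = -522.1200 N
  Ry@0 = +322.5280 N
  Ry@6 = +456.8820 N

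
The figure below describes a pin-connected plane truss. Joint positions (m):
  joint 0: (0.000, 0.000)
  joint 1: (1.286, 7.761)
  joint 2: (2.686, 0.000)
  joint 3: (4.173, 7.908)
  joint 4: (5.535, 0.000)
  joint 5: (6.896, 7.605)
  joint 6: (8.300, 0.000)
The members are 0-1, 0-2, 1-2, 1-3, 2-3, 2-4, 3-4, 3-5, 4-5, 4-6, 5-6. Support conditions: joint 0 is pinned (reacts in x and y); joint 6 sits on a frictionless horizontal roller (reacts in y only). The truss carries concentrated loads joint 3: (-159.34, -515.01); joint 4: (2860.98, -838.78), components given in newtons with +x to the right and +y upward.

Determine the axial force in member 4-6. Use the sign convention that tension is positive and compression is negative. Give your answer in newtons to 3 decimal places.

123.041

N=7 nodes, M=11 members, R=3 reactions → 2N=14, M+R=14
member 0 (0-1): L=7.8668, (cx,cy)=(0.1635,0.9865)
member 1 (0-2): L=2.6860, (cx,cy)=(1.0000,0.0000)
member 2 (1-2): L=7.8863, (cx,cy)=(0.1775,-0.9841)
member 3 (1-3): L=2.8907, (cx,cy)=(0.9987,0.0509)
member 4 (2-3): L=8.0466, (cx,cy)=(0.1848,0.9828)
member 5 (2-4): L=2.8490, (cx,cy)=(1.0000,0.0000)
member 6 (3-4): L=8.0244, (cx,cy)=(0.1697,-0.9855)
member 7 (3-5): L=2.7398, (cx,cy)=(0.9939,-0.1106)
member 8 (4-5): L=7.7258, (cx,cy)=(0.1762,0.9844)
member 9 (4-6): L=2.7650, (cx,cy)=(1.0000,0.0000)
member 10 (5-6): L=7.7335, (cx,cy)=(0.1815,-0.9834)
solve A·x = −loads:
  F[0-1] = -696.6891 N (compression)
  F[0-2] = +2815.5287 N (tension)
  F[1-2] = +686.2150 N (tension)
  F[1-3] = -236.0136 N (compression)
  F[2-3] = -687.1508 N (compression)
  F[2-4] = +3064.3329 N (tension)
  F[3-4] = +201.6703 N (tension)
  F[3-5] = -239.0490 N (compression)
  F[4-5] = +650.2043 N (tension)
  F[4-6] = +123.0411 N (tension)
  F[5-6] = -677.7352 N (compression)
  Rx@0 = -2701.6400 N
  Ry@0 = +687.3173 N
  Ry@6 = +666.4727 N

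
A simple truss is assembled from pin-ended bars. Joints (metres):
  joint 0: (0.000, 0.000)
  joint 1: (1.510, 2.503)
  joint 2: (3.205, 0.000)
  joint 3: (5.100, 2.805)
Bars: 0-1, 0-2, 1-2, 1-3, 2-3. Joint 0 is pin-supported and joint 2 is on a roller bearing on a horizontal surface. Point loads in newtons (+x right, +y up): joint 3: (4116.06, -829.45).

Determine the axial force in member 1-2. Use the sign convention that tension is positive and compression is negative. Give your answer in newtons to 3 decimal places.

-4439.188

N=4 nodes, M=5 members, R=3 reactions → 2N=8, M+R=8
member 0 (0-1): L=2.9232, (cx,cy)=(0.5166,0.8563)
member 1 (0-2): L=3.2050, (cx,cy)=(1.0000,0.0000)
member 2 (1-2): L=3.0229, (cx,cy)=(0.5607,-0.8280)
member 3 (1-3): L=3.6027, (cx,cy)=(0.9965,0.0838)
member 4 (2-3): L=3.3851, (cx,cy)=(0.5598,0.8286)
solve A·x = −loads:
  F[0-1] = +4779.8716 N (tension)
  F[0-2] = +1646.9845 N (tension)
  F[1-2] = -4439.1875 N (compression)
  F[1-3] = +4975.7138 N (tension)
  F[2-3] = -1504.3537 N (compression)
  Rx@0 = -4116.0600 N
  Ry@0 = -4092.7788 N
  Ry@2 = +4922.2288 N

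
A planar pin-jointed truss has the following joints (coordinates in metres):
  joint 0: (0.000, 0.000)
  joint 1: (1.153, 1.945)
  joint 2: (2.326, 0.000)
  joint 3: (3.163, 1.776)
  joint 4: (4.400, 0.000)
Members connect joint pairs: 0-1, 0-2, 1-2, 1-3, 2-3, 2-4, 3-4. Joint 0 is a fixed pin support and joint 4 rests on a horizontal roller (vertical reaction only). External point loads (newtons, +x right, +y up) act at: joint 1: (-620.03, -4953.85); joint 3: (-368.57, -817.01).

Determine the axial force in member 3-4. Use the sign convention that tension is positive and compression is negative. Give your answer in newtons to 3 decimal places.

-1782.411

N=5 nodes, M=7 members, R=3 reactions → 2N=10, M+R=10
member 0 (0-1): L=2.2611, (cx,cy)=(0.5099,0.8602)
member 1 (0-2): L=2.3260, (cx,cy)=(1.0000,0.0000)
member 2 (1-2): L=2.2713, (cx,cy)=(0.5164,-0.8563)
member 3 (1-3): L=2.0171, (cx,cy)=(0.9965,-0.0838)
member 4 (2-3): L=1.9634, (cx,cy)=(0.4263,0.9046)
member 5 (2-4): L=2.0740, (cx,cy)=(1.0000,0.0000)
member 6 (3-4): L=2.1643, (cx,cy)=(0.5715,-0.8206)
solve A·x = −loads:
  F[0-1] = -5008.3637 N (compression)
  F[0-2] = +1565.3436 N (tension)
  F[1-2] = -594.1545 N (compression)
  F[1-3] = -1632.8114 N (compression)
  F[2-3] = +562.4618 N (tension)
  F[2-4] = +1018.7161 N (tension)
  F[3-4] = -1782.4113 N (compression)
  Rx@0 = +988.6000 N
  Ry@0 = +4308.2570 N
  Ry@4 = +1462.6030 N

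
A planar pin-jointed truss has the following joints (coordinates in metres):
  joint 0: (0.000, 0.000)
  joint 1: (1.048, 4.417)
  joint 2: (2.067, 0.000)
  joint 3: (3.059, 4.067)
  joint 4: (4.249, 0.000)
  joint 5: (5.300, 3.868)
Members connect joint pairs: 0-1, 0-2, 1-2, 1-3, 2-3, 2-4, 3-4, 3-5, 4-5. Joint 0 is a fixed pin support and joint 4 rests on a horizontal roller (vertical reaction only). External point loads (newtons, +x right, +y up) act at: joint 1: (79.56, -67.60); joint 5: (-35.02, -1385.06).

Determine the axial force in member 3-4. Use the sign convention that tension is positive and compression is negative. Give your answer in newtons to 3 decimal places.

-458.128

N=6 nodes, M=9 members, R=3 reactions → 2N=12, M+R=12
member 0 (0-1): L=4.5396, (cx,cy)=(0.2309,0.9730)
member 1 (0-2): L=2.0670, (cx,cy)=(1.0000,0.0000)
member 2 (1-2): L=4.5330, (cx,cy)=(0.2248,-0.9744)
member 3 (1-3): L=2.0412, (cx,cy)=(0.9852,-0.1715)
member 4 (2-3): L=4.1862, (cx,cy)=(0.2370,0.9715)
member 5 (2-4): L=2.1820, (cx,cy)=(1.0000,0.0000)
member 6 (3-4): L=4.2375, (cx,cy)=(0.2808,-0.9598)
member 7 (3-5): L=2.2498, (cx,cy)=(0.9961,-0.0885)
member 8 (4-5): L=4.0082, (cx,cy)=(0.2622,0.9650)
solve A·x = −loads:
  F[0-1] = +352.0054 N (tension)
  F[0-2] = -36.7226 N (compression)
  F[1-2] = -438.7909 N (compression)
  F[1-3] = +101.8490 N (tension)
  F[2-3] = +440.0955 N (tension)
  F[2-4] = -239.6488 N (compression)
  F[3-4] = -458.1278 N (compression)
  F[3-5] = +334.5938 N (tension)
  F[4-5] = -1404.6106 N (compression)
  Rx@0 = -44.5400 N
  Ry@0 = -342.4970 N
  Ry@4 = +1795.1570 N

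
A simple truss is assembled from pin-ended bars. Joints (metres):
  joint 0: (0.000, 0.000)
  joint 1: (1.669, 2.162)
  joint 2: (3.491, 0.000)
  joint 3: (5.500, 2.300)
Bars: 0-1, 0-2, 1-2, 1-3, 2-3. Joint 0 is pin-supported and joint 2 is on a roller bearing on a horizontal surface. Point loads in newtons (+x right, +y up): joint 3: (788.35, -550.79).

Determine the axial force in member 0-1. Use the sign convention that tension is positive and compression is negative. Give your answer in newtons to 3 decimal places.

1056.581

N=4 nodes, M=5 members, R=3 reactions → 2N=8, M+R=8
member 0 (0-1): L=2.7313, (cx,cy)=(0.6111,0.7916)
member 1 (0-2): L=3.4910, (cx,cy)=(1.0000,0.0000)
member 2 (1-2): L=2.8274, (cx,cy)=(0.6444,-0.7647)
member 3 (1-3): L=3.8335, (cx,cy)=(0.9994,0.0360)
member 4 (2-3): L=3.0539, (cx,cy)=(0.6579,0.7531)
solve A·x = −loads:
  F[0-1] = +1056.5807 N (tension)
  F[0-2] = +142.7028 N (tension)
  F[1-2] = -1032.0089 N (compression)
  F[1-3] = +1311.5433 N (tension)
  F[2-3] = -794.0094 N (compression)
  Rx@0 = -788.3500 N
  Ry@0 = -836.3627 N
  Ry@2 = +1387.1527 N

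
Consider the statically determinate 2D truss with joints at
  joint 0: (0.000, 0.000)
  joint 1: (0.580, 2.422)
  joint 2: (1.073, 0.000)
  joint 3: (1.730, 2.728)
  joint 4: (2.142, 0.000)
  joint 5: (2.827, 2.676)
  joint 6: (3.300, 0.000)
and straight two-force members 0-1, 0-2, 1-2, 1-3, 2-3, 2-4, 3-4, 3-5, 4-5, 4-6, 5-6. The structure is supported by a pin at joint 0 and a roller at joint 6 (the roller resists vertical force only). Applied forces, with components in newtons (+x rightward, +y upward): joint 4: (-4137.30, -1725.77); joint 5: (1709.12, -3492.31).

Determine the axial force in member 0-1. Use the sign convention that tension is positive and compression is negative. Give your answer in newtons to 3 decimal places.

287.699

N=7 nodes, M=11 members, R=3 reactions → 2N=14, M+R=14
member 0 (0-1): L=2.4905, (cx,cy)=(0.2329,0.9725)
member 1 (0-2): L=1.0730, (cx,cy)=(1.0000,0.0000)
member 2 (1-2): L=2.4717, (cx,cy)=(0.1995,-0.9799)
member 3 (1-3): L=1.1900, (cx,cy)=(0.9664,0.2571)
member 4 (2-3): L=2.8060, (cx,cy)=(0.2341,0.9722)
member 5 (2-4): L=1.0690, (cx,cy)=(1.0000,0.0000)
member 6 (3-4): L=2.7589, (cx,cy)=(0.1493,-0.9888)
member 7 (3-5): L=1.0982, (cx,cy)=(0.9989,-0.0473)
member 8 (4-5): L=2.7623, (cx,cy)=(0.2480,0.9688)
member 9 (4-6): L=1.1580, (cx,cy)=(1.0000,0.0000)
member 10 (5-6): L=2.7175, (cx,cy)=(0.1741,-0.9847)
solve A·x = −loads:
  F[0-1] = +287.6987 N (tension)
  F[0-2] = -2495.1813 N (compression)
  F[1-2] = -253.5964 N (compression)
  F[1-3] = +121.6752 N (tension)
  F[2-3] = +255.6058 N (tension)
  F[2-4] = -2605.6116 N (compression)
  F[3-4] = -293.5686 N (compression)
  F[3-5] = +221.5195 N (tension)
  F[4-5] = +2081.0499 N (tension)
  F[4-6] = +971.7831 N (tension)
  F[5-6] = -5583.0920 N (compression)
  Rx@0 = +2428.1800 N
  Ry@0 = -279.7881 N
  Ry@6 = +5497.8681 N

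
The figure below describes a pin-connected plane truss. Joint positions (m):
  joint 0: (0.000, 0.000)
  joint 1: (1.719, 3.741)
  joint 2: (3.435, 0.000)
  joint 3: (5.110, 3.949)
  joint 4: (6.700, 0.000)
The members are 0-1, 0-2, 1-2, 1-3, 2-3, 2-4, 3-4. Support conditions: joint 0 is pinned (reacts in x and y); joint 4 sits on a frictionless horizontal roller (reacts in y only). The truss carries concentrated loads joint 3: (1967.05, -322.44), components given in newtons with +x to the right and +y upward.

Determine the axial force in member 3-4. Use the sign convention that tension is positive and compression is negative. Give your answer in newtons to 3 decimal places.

N=5 nodes, M=7 members, R=3 reactions → 2N=10, M+R=10
member 0 (0-1): L=4.1170, (cx,cy)=(0.4175,0.9087)
member 1 (0-2): L=3.4350, (cx,cy)=(1.0000,0.0000)
member 2 (1-2): L=4.1158, (cx,cy)=(0.4169,-0.9089)
member 3 (1-3): L=3.3974, (cx,cy)=(0.9981,0.0612)
member 4 (2-3): L=4.2895, (cx,cy)=(0.3905,0.9206)
member 5 (2-4): L=3.2650, (cx,cy)=(1.0000,0.0000)
member 6 (3-4): L=4.2571, (cx,cy)=(0.3735,-0.9276)
solve A·x = −loads:
  F[0-1] = +1191.7148 N (tension)
  F[0-2] = +1469.4701 N (tension)
  F[1-2] = -1126.0899 N (compression)
  F[1-3] = +968.8990 N (tension)
  F[2-3] = +1111.8133 N (tension)
  F[2-4] = +565.8233 N (tension)
  F[3-4] = -1514.9391 N (compression)
  Rx@0 = -1967.0500 N
  Ry@0 = -1082.8658 N
  Ry@4 = +1405.3058 N

-1514.939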